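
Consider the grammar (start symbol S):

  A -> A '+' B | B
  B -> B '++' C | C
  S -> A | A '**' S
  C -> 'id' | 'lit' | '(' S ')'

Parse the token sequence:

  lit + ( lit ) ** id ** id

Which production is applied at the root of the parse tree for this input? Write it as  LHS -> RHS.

[S [A [A [B [C lit]]] + [B [C ( [S [A [B [C lit]]]] )]]] ** [S [A [B [C id]]] ** [S [A [B [C id]]]]]]

S -> A '**' S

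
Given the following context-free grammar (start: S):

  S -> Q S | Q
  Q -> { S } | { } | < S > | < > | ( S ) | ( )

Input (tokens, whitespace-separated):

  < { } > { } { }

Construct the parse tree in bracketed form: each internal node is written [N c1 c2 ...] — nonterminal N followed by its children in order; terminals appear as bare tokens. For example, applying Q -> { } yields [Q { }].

S
Q S
< S > S
< Q > S
< { } > S
< { } > Q S
< { } > { } S
< { } > { } Q
< { } > { } { }

[S [Q < [S [Q { }]] >] [S [Q { }] [S [Q { }]]]]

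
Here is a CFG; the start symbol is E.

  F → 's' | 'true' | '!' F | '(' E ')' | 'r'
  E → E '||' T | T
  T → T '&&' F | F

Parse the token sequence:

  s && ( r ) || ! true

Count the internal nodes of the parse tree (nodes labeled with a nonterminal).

12

[E [E [T [T [F s]] && [F ( [E [T [F r]]] )]]] || [T [F ! [F true]]]]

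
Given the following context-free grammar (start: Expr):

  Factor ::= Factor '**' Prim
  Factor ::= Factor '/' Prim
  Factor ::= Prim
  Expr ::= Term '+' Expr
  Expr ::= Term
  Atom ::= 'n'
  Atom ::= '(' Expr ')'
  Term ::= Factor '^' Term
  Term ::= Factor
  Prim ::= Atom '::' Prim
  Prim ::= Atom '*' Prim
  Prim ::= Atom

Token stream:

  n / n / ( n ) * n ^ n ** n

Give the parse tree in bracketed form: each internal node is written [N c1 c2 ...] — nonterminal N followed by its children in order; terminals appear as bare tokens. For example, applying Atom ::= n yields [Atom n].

[Expr [Term [Factor [Factor [Factor [Prim [Atom n]]] / [Prim [Atom n]]] / [Prim [Atom ( [Expr [Term [Factor [Prim [Atom n]]]]] )] * [Prim [Atom n]]]] ^ [Term [Factor [Factor [Prim [Atom n]]] ** [Prim [Atom n]]]]]]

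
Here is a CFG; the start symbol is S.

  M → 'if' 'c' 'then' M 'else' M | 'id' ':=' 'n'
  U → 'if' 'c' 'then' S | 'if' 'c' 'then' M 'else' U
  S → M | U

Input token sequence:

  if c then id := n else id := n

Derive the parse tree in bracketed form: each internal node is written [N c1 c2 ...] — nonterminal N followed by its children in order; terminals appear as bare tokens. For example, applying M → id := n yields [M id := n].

[S [M if c then [M id := n] else [M id := n]]]

S
M
if c then M else M
if c then id := n else M
if c then id := n else id := n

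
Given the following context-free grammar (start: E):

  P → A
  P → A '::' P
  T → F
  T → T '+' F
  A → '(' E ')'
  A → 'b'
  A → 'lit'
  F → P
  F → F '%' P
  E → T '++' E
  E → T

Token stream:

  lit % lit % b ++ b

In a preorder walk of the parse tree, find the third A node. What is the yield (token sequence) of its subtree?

b

[E [T [F [F [F [P [A lit]]] % [P [A lit]]] % [P [A b]]]] ++ [E [T [F [P [A b]]]]]]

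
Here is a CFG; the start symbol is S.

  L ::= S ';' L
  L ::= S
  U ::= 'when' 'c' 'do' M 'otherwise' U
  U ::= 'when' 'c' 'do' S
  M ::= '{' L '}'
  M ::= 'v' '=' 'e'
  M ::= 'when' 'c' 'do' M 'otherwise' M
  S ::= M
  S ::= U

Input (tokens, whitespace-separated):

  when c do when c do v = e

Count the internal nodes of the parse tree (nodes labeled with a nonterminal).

6

[S [U when c do [S [U when c do [S [M v = e]]]]]]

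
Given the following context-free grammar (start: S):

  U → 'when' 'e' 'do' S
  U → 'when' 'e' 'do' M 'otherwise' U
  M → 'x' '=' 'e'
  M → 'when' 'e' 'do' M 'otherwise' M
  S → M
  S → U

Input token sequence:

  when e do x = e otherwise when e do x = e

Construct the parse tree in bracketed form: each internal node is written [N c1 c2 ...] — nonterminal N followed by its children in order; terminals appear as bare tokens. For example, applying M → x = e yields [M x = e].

[S [U when e do [M x = e] otherwise [U when e do [S [M x = e]]]]]

S
U
when e do M otherwise U
when e do x = e otherwise U
when e do x = e otherwise when e do S
when e do x = e otherwise when e do M
when e do x = e otherwise when e do x = e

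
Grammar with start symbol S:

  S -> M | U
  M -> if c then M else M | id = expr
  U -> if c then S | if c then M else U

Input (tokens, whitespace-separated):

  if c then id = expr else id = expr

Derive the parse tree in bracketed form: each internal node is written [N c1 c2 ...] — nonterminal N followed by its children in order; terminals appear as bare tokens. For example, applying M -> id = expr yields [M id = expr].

S
M
if c then M else M
if c then id = expr else M
if c then id = expr else id = expr

[S [M if c then [M id = expr] else [M id = expr]]]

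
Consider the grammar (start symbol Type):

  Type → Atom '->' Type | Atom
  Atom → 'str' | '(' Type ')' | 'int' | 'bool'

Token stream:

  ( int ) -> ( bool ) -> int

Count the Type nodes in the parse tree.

5

[Type [Atom ( [Type [Atom int]] )] -> [Type [Atom ( [Type [Atom bool]] )] -> [Type [Atom int]]]]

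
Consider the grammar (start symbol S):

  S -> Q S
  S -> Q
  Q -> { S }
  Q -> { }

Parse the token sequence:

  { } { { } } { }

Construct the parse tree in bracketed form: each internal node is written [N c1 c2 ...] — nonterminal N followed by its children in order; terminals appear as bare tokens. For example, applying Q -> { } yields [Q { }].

S
Q S
{ } S
{ } Q S
{ } { S } S
{ } { Q } S
{ } { { } } S
{ } { { } } Q
{ } { { } } { }

[S [Q { }] [S [Q { [S [Q { }]] }] [S [Q { }]]]]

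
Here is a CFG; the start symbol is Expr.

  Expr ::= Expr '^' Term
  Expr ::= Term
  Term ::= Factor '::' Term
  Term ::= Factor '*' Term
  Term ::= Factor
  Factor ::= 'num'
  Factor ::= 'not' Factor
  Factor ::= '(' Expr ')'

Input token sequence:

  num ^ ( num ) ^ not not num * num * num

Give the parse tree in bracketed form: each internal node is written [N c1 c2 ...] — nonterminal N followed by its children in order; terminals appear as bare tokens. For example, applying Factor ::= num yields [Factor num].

[Expr [Expr [Expr [Term [Factor num]]] ^ [Term [Factor ( [Expr [Term [Factor num]]] )]]] ^ [Term [Factor not [Factor not [Factor num]]] * [Term [Factor num] * [Term [Factor num]]]]]

Expr
Expr ^ Term
Expr ^ Term ^ Term
Term ^ Term ^ Term
Factor ^ Term ^ Term
num ^ Term ^ Term
num ^ Factor ^ Term
num ^ ( Expr ) ^ Term
num ^ ( Term ) ^ Term
num ^ ( Factor ) ^ Term
num ^ ( num ) ^ Term
num ^ ( num ) ^ Factor * Term
num ^ ( num ) ^ not Factor * Term
num ^ ( num ) ^ not not Factor * Term
num ^ ( num ) ^ not not num * Term
num ^ ( num ) ^ not not num * Factor * Term
num ^ ( num ) ^ not not num * num * Term
num ^ ( num ) ^ not not num * num * Factor
num ^ ( num ) ^ not not num * num * num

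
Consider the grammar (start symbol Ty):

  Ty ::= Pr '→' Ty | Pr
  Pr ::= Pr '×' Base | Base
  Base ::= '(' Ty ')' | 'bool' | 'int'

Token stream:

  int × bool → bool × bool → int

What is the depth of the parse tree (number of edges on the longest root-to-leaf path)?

5

[Ty [Pr [Pr [Base int]] × [Base bool]] → [Ty [Pr [Pr [Base bool]] × [Base bool]] → [Ty [Pr [Base int]]]]]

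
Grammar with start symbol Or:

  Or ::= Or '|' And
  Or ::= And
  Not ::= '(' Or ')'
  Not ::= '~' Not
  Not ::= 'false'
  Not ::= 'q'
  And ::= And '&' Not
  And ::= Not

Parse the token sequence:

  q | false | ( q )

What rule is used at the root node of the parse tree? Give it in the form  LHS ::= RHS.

Or ::= Or '|' And

[Or [Or [Or [And [Not q]]] | [And [Not false]]] | [And [Not ( [Or [And [Not q]]] )]]]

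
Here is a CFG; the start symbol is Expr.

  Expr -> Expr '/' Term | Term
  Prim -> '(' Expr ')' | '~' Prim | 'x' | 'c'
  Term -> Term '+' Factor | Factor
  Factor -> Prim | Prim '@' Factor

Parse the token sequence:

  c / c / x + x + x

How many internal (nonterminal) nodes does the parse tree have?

[Expr [Expr [Expr [Term [Factor [Prim c]]]] / [Term [Factor [Prim c]]]] / [Term [Term [Term [Factor [Prim x]]] + [Factor [Prim x]]] + [Factor [Prim x]]]]

18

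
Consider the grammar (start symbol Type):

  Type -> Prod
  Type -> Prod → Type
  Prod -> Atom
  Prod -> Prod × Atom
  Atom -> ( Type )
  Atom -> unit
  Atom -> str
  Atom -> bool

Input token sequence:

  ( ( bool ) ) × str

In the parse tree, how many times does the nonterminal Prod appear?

4

[Type [Prod [Prod [Atom ( [Type [Prod [Atom ( [Type [Prod [Atom bool]]] )]]] )]] × [Atom str]]]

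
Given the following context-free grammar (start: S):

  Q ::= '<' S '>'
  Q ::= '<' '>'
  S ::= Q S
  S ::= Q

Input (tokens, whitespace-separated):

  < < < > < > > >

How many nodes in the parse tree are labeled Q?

[S [Q < [S [Q < [S [Q < >] [S [Q < >]]] >]] >]]

4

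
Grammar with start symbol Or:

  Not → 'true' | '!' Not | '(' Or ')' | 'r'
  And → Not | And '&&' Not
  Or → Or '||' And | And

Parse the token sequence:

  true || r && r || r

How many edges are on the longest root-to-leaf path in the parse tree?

[Or [Or [Or [And [Not true]]] || [And [And [Not r]] && [Not r]]] || [And [Not r]]]

5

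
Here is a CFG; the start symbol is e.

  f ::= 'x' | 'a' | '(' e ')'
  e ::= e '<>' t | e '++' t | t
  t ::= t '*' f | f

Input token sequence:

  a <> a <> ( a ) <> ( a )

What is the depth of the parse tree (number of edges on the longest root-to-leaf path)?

7

[e [e [e [e [t [f a]]] <> [t [f a]]] <> [t [f ( [e [t [f a]]] )]]] <> [t [f ( [e [t [f a]]] )]]]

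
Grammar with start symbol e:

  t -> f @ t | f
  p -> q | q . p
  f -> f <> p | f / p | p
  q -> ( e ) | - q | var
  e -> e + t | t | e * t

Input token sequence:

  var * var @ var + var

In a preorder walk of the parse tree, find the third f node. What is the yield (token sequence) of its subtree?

[e [e [e [t [f [p [q var]]]]] * [t [f [p [q var]]] @ [t [f [p [q var]]]]]] + [t [f [p [q var]]]]]

var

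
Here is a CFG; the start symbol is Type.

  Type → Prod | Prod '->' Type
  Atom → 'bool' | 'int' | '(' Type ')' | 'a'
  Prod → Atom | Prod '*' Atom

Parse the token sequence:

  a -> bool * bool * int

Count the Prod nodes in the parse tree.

[Type [Prod [Atom a]] -> [Type [Prod [Prod [Prod [Atom bool]] * [Atom bool]] * [Atom int]]]]

4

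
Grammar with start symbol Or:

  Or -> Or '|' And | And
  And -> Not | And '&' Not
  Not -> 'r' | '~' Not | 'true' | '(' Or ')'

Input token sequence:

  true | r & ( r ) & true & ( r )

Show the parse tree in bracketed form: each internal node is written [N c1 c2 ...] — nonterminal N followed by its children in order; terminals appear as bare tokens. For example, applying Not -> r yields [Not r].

Or
Or | And
And | And
Not | And
true | And
true | And & Not
true | And & Not & Not
true | And & Not & Not & Not
true | Not & Not & Not & Not
true | r & Not & Not & Not
true | r & ( Or ) & Not & Not
true | r & ( And ) & Not & Not
true | r & ( Not ) & Not & Not
true | r & ( r ) & Not & Not
true | r & ( r ) & true & Not
true | r & ( r ) & true & ( Or )
true | r & ( r ) & true & ( And )
true | r & ( r ) & true & ( Not )
true | r & ( r ) & true & ( r )

[Or [Or [And [Not true]]] | [And [And [And [And [Not r]] & [Not ( [Or [And [Not r]]] )]] & [Not true]] & [Not ( [Or [And [Not r]]] )]]]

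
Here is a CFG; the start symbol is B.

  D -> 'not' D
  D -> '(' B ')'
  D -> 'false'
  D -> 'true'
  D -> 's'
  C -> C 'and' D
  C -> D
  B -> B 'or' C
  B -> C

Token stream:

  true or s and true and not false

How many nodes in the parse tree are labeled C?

[B [B [C [D true]]] or [C [C [C [D s]] and [D true]] and [D not [D false]]]]

4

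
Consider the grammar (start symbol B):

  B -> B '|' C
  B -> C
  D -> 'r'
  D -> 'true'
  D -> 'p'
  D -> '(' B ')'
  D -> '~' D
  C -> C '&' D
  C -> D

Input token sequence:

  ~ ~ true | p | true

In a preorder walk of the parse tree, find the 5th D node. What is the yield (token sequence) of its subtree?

true

[B [B [B [C [D ~ [D ~ [D true]]]]] | [C [D p]]] | [C [D true]]]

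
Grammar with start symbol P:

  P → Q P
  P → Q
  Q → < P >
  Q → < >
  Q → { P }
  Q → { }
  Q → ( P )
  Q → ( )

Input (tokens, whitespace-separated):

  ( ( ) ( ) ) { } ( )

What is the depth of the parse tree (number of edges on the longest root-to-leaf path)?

5

[P [Q ( [P [Q ( )] [P [Q ( )]]] )] [P [Q { }] [P [Q ( )]]]]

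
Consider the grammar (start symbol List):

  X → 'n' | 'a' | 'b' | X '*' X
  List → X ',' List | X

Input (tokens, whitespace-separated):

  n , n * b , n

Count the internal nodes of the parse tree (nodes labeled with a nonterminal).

[List [X n] , [List [X [X n] * [X b]] , [List [X n]]]]

8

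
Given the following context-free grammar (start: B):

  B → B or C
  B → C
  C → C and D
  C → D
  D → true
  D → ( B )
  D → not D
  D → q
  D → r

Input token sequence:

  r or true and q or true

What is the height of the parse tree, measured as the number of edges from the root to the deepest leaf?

5

[B [B [B [C [D r]]] or [C [C [D true]] and [D q]]] or [C [D true]]]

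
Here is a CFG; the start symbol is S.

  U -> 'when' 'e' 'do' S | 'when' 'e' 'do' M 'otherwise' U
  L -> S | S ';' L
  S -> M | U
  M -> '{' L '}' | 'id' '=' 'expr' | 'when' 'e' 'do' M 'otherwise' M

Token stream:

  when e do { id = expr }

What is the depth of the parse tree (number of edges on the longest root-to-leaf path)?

7

[S [U when e do [S [M { [L [S [M id = expr]]] }]]]]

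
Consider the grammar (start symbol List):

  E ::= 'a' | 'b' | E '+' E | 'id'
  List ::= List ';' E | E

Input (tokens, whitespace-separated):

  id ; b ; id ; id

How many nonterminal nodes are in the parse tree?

8

[List [List [List [List [E id]] ; [E b]] ; [E id]] ; [E id]]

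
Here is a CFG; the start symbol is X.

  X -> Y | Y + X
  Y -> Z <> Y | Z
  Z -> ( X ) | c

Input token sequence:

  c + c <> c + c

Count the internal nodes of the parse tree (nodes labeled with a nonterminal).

[X [Y [Z c]] + [X [Y [Z c] <> [Y [Z c]]] + [X [Y [Z c]]]]]

11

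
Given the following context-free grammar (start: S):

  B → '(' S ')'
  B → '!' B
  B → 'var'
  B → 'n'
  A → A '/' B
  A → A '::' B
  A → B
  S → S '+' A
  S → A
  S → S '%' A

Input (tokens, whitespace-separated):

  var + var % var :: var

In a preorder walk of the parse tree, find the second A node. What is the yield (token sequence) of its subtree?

[S [S [S [A [B var]]] + [A [B var]]] % [A [A [B var]] :: [B var]]]

var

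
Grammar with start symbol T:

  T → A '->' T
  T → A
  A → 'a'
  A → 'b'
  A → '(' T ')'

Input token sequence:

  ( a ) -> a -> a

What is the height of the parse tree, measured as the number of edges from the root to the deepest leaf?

4

[T [A ( [T [A a]] )] -> [T [A a] -> [T [A a]]]]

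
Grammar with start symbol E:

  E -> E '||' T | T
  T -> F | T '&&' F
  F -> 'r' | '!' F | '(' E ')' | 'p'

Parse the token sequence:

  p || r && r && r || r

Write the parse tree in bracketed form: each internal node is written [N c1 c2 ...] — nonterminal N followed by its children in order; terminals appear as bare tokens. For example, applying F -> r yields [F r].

E
E || T
E || T || T
T || T || T
F || T || T
p || T || T
p || T && F || T
p || T && F && F || T
p || F && F && F || T
p || r && F && F || T
p || r && r && F || T
p || r && r && r || T
p || r && r && r || F
p || r && r && r || r

[E [E [E [T [F p]]] || [T [T [T [F r]] && [F r]] && [F r]]] || [T [F r]]]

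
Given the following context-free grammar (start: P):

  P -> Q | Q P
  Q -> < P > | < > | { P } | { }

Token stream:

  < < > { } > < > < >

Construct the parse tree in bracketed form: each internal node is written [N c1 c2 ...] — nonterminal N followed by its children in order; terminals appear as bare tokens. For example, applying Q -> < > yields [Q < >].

P
Q P
< P > P
< Q P > P
< < > P > P
< < > Q > P
< < > { } > P
< < > { } > Q P
< < > { } > < > P
< < > { } > < > Q
< < > { } > < > < >

[P [Q < [P [Q < >] [P [Q { }]]] >] [P [Q < >] [P [Q < >]]]]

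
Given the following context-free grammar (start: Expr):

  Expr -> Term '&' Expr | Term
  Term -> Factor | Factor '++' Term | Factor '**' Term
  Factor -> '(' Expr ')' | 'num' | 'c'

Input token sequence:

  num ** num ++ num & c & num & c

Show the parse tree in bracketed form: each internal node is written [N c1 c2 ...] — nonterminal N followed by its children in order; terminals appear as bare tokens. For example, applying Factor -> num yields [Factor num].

Expr
Term & Expr
Factor ** Term & Expr
num ** Term & Expr
num ** Factor ++ Term & Expr
num ** num ++ Term & Expr
num ** num ++ Factor & Expr
num ** num ++ num & Expr
num ** num ++ num & Term & Expr
num ** num ++ num & Factor & Expr
num ** num ++ num & c & Expr
num ** num ++ num & c & Term & Expr
num ** num ++ num & c & Factor & Expr
num ** num ++ num & c & num & Expr
num ** num ++ num & c & num & Term
num ** num ++ num & c & num & Factor
num ** num ++ num & c & num & c

[Expr [Term [Factor num] ** [Term [Factor num] ++ [Term [Factor num]]]] & [Expr [Term [Factor c]] & [Expr [Term [Factor num]] & [Expr [Term [Factor c]]]]]]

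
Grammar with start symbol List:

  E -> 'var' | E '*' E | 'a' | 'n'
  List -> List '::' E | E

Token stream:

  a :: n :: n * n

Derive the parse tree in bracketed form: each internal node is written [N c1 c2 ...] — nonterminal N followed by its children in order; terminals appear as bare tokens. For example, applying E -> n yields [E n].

[List [List [List [E a]] :: [E n]] :: [E [E n] * [E n]]]

List
List :: E
List :: E :: E
E :: E :: E
a :: E :: E
a :: n :: E
a :: n :: E * E
a :: n :: n * E
a :: n :: n * n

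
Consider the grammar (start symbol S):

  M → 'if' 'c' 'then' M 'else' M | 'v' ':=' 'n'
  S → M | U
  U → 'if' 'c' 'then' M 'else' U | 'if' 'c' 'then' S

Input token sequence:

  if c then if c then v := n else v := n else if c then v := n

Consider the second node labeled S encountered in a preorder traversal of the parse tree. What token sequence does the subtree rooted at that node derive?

[S [U if c then [M if c then [M v := n] else [M v := n]] else [U if c then [S [M v := n]]]]]

v := n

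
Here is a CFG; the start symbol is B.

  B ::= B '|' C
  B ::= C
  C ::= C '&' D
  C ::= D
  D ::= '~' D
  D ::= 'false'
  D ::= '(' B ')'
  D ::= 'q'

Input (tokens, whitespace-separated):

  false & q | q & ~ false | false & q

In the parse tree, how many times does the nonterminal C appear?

[B [B [B [C [C [D false]] & [D q]]] | [C [C [D q]] & [D ~ [D false]]]] | [C [C [D false]] & [D q]]]

6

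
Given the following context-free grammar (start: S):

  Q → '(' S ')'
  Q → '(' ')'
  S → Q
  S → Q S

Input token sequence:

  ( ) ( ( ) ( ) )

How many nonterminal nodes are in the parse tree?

[S [Q ( )] [S [Q ( [S [Q ( )] [S [Q ( )]]] )]]]

8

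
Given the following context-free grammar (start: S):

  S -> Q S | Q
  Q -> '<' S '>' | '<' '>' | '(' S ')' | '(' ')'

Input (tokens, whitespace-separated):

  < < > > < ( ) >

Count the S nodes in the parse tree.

[S [Q < [S [Q < >]] >] [S [Q < [S [Q ( )]] >]]]

4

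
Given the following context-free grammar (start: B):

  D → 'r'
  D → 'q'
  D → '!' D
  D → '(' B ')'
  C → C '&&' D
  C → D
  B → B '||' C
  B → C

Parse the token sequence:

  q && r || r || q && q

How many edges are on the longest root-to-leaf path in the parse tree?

6

[B [B [B [C [C [D q]] && [D r]]] || [C [D r]]] || [C [C [D q]] && [D q]]]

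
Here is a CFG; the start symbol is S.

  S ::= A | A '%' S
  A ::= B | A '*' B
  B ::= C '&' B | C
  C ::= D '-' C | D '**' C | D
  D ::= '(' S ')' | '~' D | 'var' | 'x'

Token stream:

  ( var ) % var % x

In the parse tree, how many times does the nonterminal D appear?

4

[S [A [B [C [D ( [S [A [B [C [D var]]]]] )]]]] % [S [A [B [C [D var]]]] % [S [A [B [C [D x]]]]]]]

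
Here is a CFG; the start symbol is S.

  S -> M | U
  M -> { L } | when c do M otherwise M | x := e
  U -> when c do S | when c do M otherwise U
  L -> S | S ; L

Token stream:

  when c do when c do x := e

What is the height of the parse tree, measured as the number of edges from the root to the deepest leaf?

[S [U when c do [S [U when c do [S [M x := e]]]]]]

6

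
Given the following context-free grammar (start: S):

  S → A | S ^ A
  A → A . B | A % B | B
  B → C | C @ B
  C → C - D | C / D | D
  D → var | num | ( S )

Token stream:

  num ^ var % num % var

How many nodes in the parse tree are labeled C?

4

[S [S [A [B [C [D num]]]]] ^ [A [A [A [B [C [D var]]]] % [B [C [D num]]]] % [B [C [D var]]]]]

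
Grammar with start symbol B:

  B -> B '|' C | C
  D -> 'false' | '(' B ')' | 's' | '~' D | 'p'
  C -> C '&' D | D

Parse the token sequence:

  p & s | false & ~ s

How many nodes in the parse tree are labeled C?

[B [B [C [C [D p]] & [D s]]] | [C [C [D false]] & [D ~ [D s]]]]

4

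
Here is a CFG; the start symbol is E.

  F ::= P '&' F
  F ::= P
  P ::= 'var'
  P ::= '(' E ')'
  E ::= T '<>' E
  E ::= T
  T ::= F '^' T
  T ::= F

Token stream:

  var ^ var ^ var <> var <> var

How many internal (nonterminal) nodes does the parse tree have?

18

[E [T [F [P var]] ^ [T [F [P var]] ^ [T [F [P var]]]]] <> [E [T [F [P var]]] <> [E [T [F [P var]]]]]]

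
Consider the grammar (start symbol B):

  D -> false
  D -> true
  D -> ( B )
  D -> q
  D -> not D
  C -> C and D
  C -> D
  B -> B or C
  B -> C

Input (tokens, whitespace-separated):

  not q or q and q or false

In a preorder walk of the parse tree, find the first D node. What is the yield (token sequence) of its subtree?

[B [B [B [C [D not [D q]]]] or [C [C [D q]] and [D q]]] or [C [D false]]]

not q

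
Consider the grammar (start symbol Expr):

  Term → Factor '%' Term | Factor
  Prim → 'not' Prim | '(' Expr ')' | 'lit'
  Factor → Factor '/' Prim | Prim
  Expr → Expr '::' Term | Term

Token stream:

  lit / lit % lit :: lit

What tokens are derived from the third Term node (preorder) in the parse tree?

[Expr [Expr [Term [Factor [Factor [Prim lit]] / [Prim lit]] % [Term [Factor [Prim lit]]]]] :: [Term [Factor [Prim lit]]]]

lit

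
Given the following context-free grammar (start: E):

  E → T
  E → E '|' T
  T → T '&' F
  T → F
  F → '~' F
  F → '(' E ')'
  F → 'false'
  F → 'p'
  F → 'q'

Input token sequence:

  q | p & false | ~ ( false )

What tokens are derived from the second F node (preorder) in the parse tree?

p

[E [E [E [T [F q]]] | [T [T [F p]] & [F false]]] | [T [F ~ [F ( [E [T [F false]]] )]]]]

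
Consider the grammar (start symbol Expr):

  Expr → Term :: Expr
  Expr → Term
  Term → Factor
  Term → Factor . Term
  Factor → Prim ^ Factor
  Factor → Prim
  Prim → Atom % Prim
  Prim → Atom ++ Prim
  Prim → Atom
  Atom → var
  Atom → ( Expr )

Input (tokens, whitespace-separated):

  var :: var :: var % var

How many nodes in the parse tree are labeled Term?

3

[Expr [Term [Factor [Prim [Atom var]]]] :: [Expr [Term [Factor [Prim [Atom var]]]] :: [Expr [Term [Factor [Prim [Atom var] % [Prim [Atom var]]]]]]]]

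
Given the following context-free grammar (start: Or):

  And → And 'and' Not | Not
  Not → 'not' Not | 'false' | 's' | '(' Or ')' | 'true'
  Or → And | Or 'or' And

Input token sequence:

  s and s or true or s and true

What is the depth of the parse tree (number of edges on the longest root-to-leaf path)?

6

[Or [Or [Or [And [And [Not s]] and [Not s]]] or [And [Not true]]] or [And [And [Not s]] and [Not true]]]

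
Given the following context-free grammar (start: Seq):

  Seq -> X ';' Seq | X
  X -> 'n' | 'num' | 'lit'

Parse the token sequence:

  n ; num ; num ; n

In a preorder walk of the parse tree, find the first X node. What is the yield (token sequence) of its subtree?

[Seq [X n] ; [Seq [X num] ; [Seq [X num] ; [Seq [X n]]]]]

n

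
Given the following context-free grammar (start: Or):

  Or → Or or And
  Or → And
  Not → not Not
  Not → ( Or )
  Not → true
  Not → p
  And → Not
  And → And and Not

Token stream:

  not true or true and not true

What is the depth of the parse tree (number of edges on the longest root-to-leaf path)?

5

[Or [Or [And [Not not [Not true]]]] or [And [And [Not true]] and [Not not [Not true]]]]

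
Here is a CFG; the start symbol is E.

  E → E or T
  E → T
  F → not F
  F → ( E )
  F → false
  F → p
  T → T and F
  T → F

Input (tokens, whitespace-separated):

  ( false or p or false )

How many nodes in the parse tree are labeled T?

[E [T [F ( [E [E [E [T [F false]]] or [T [F p]]] or [T [F false]]] )]]]

4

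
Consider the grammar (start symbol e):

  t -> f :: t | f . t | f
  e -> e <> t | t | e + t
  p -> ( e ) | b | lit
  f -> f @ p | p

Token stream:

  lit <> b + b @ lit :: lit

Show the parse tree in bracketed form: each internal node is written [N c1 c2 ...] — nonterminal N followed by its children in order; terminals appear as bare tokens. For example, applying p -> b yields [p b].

e
e + t
e <> t + t
t <> t + t
f <> t + t
p <> t + t
lit <> t + t
lit <> f + t
lit <> p + t
lit <> b + t
lit <> b + f :: t
lit <> b + f @ p :: t
lit <> b + p @ p :: t
lit <> b + b @ p :: t
lit <> b + b @ lit :: t
lit <> b + b @ lit :: f
lit <> b + b @ lit :: p
lit <> b + b @ lit :: lit

[e [e [e [t [f [p lit]]]] <> [t [f [p b]]]] + [t [f [f [p b]] @ [p lit]] :: [t [f [p lit]]]]]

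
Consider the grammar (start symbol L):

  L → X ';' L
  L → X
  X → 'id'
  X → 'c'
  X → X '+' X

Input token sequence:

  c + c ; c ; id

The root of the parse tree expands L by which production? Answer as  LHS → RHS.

L → X ';' L

[L [X [X c] + [X c]] ; [L [X c] ; [L [X id]]]]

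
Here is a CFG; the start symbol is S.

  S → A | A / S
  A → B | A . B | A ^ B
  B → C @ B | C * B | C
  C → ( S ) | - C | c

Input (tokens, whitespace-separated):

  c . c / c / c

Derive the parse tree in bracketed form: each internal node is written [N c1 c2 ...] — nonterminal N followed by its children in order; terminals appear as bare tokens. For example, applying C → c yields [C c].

[S [A [A [B [C c]]] . [B [C c]]] / [S [A [B [C c]]] / [S [A [B [C c]]]]]]

S
A / S
A . B / S
B . B / S
C . B / S
c . B / S
c . C / S
c . c / S
c . c / A / S
c . c / B / S
c . c / C / S
c . c / c / S
c . c / c / A
c . c / c / B
c . c / c / C
c . c / c / c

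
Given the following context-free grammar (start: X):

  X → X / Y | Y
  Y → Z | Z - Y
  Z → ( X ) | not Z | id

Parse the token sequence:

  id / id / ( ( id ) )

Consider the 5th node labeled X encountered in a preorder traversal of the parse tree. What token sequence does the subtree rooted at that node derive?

[X [X [X [Y [Z id]]] / [Y [Z id]]] / [Y [Z ( [X [Y [Z ( [X [Y [Z id]]] )]]] )]]]

id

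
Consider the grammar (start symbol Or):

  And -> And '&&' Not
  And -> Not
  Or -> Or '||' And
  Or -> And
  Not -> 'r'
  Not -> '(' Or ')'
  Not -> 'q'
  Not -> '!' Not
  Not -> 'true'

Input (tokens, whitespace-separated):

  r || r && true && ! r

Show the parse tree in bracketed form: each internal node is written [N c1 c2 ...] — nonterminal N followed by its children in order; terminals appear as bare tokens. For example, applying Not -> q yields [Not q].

Or
Or || And
And || And
Not || And
r || And
r || And && Not
r || And && Not && Not
r || Not && Not && Not
r || r && Not && Not
r || r && true && Not
r || r && true && ! Not
r || r && true && ! r

[Or [Or [And [Not r]]] || [And [And [And [Not r]] && [Not true]] && [Not ! [Not r]]]]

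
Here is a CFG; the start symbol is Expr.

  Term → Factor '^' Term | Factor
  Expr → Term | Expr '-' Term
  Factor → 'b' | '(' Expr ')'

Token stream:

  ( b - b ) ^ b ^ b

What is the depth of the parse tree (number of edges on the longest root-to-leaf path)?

7

[Expr [Term [Factor ( [Expr [Expr [Term [Factor b]]] - [Term [Factor b]]] )] ^ [Term [Factor b] ^ [Term [Factor b]]]]]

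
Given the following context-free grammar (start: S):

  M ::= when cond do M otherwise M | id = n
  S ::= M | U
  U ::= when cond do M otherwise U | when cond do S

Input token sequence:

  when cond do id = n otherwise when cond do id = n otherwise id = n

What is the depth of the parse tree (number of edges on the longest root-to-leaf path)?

4

[S [M when cond do [M id = n] otherwise [M when cond do [M id = n] otherwise [M id = n]]]]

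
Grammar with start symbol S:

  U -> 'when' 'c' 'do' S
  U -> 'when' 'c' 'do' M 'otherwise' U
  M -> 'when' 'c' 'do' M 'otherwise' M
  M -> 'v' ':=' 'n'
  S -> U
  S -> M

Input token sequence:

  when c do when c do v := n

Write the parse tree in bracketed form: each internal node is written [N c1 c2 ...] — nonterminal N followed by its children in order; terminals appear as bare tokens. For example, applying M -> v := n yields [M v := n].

[S [U when c do [S [U when c do [S [M v := n]]]]]]

S
U
when c do S
when c do U
when c do when c do S
when c do when c do M
when c do when c do v := n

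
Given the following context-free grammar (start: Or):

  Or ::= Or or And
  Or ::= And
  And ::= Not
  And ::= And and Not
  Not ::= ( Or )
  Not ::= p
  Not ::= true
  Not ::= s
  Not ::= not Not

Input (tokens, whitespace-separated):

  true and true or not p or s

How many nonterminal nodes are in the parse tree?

12

[Or [Or [Or [And [And [Not true]] and [Not true]]] or [And [Not not [Not p]]]] or [And [Not s]]]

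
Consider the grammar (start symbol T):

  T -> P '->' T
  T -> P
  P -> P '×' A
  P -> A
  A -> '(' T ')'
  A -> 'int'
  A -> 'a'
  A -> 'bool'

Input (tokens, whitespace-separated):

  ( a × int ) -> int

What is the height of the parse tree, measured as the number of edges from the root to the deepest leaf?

7

[T [P [A ( [T [P [P [A a]] × [A int]]] )]] -> [T [P [A int]]]]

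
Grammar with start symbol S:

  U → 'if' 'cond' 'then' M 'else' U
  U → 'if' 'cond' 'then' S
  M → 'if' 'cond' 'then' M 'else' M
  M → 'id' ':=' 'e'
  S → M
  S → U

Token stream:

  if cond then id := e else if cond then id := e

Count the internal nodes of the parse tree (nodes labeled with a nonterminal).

[S [U if cond then [M id := e] else [U if cond then [S [M id := e]]]]]

6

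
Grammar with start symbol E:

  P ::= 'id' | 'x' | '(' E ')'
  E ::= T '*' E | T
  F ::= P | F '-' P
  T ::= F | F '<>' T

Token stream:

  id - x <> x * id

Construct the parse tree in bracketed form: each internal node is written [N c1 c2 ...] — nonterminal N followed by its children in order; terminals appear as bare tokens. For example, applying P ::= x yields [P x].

E
T * E
F <> T * E
F - P <> T * E
P - P <> T * E
id - P <> T * E
id - x <> T * E
id - x <> F * E
id - x <> P * E
id - x <> x * E
id - x <> x * T
id - x <> x * F
id - x <> x * P
id - x <> x * id

[E [T [F [F [P id]] - [P x]] <> [T [F [P x]]]] * [E [T [F [P id]]]]]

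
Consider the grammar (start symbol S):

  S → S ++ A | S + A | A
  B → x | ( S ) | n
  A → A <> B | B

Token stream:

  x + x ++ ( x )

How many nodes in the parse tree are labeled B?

4

[S [S [S [A [B x]]] + [A [B x]]] ++ [A [B ( [S [A [B x]]] )]]]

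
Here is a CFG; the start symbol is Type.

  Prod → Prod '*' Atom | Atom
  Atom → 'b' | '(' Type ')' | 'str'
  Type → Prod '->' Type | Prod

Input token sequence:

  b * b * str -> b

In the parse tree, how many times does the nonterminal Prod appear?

4

[Type [Prod [Prod [Prod [Atom b]] * [Atom b]] * [Atom str]] -> [Type [Prod [Atom b]]]]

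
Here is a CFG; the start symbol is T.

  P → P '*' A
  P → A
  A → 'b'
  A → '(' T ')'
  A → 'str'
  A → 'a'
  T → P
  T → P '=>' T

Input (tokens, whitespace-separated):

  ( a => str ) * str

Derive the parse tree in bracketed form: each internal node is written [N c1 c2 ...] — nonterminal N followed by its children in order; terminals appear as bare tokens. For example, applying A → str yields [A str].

[T [P [P [A ( [T [P [A a]] => [T [P [A str]]]] )]] * [A str]]]

T
P
P * A
A * A
( T ) * A
( P => T ) * A
( A => T ) * A
( a => T ) * A
( a => P ) * A
( a => A ) * A
( a => str ) * A
( a => str ) * str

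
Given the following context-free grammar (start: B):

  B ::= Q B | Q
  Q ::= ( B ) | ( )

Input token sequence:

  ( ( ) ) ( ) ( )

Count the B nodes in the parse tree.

4

[B [Q ( [B [Q ( )]] )] [B [Q ( )] [B [Q ( )]]]]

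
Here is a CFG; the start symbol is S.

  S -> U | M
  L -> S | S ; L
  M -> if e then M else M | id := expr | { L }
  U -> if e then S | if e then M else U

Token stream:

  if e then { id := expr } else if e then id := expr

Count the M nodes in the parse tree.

3

[S [U if e then [M { [L [S [M id := expr]]] }] else [U if e then [S [M id := expr]]]]]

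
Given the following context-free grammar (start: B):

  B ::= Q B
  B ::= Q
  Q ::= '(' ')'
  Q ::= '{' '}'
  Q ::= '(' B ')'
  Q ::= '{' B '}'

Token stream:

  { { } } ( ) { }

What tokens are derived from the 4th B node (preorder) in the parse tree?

{ }

[B [Q { [B [Q { }]] }] [B [Q ( )] [B [Q { }]]]]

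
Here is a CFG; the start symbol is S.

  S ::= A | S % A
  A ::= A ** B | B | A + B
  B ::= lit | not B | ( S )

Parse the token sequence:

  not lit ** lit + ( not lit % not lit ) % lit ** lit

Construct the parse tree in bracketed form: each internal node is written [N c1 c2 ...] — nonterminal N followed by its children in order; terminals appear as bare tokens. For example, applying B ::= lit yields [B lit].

S
S % A
A % A
A + B % A
A ** B + B % A
B ** B + B % A
not B ** B + B % A
not lit ** B + B % A
not lit ** lit + B % A
not lit ** lit + ( S ) % A
not lit ** lit + ( S % A ) % A
not lit ** lit + ( A % A ) % A
not lit ** lit + ( B % A ) % A
not lit ** lit + ( not B % A ) % A
not lit ** lit + ( not lit % A ) % A
not lit ** lit + ( not lit % B ) % A
not lit ** lit + ( not lit % not B ) % A
not lit ** lit + ( not lit % not lit ) % A
not lit ** lit + ( not lit % not lit ) % A ** B
not lit ** lit + ( not lit % not lit ) % B ** B
not lit ** lit + ( not lit % not lit ) % lit ** B
not lit ** lit + ( not lit % not lit ) % lit ** lit

[S [S [A [A [A [B not [B lit]]] ** [B lit]] + [B ( [S [S [A [B not [B lit]]]] % [A [B not [B lit]]]] )]]] % [A [A [B lit]] ** [B lit]]]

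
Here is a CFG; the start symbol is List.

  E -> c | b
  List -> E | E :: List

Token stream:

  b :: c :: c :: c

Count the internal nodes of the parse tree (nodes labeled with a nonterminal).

[List [E b] :: [List [E c] :: [List [E c] :: [List [E c]]]]]

8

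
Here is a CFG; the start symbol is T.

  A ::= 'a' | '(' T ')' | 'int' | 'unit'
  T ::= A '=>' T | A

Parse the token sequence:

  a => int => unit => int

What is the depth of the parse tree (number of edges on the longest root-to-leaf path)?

[T [A a] => [T [A int] => [T [A unit] => [T [A int]]]]]

5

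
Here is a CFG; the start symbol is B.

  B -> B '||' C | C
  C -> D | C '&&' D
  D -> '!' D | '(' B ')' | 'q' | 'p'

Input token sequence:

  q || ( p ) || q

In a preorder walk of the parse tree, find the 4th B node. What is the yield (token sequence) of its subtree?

p

[B [B [B [C [D q]]] || [C [D ( [B [C [D p]]] )]]] || [C [D q]]]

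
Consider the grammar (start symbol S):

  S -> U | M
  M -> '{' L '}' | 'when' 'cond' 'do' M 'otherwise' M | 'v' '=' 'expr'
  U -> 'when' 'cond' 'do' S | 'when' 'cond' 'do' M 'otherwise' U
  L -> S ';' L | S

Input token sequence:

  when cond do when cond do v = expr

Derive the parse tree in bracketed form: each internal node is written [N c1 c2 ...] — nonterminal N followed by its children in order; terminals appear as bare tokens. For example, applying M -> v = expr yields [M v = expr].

S
U
when cond do S
when cond do U
when cond do when cond do S
when cond do when cond do M
when cond do when cond do v = expr

[S [U when cond do [S [U when cond do [S [M v = expr]]]]]]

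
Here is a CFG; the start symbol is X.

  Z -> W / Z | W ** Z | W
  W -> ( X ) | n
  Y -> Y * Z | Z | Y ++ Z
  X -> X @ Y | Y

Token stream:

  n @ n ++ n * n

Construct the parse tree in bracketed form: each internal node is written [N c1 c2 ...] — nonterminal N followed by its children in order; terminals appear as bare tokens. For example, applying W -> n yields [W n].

[X [X [Y [Z [W n]]]] @ [Y [Y [Y [Z [W n]]] ++ [Z [W n]]] * [Z [W n]]]]

X
X @ Y
Y @ Y
Z @ Y
W @ Y
n @ Y
n @ Y * Z
n @ Y ++ Z * Z
n @ Z ++ Z * Z
n @ W ++ Z * Z
n @ n ++ Z * Z
n @ n ++ W * Z
n @ n ++ n * Z
n @ n ++ n * W
n @ n ++ n * n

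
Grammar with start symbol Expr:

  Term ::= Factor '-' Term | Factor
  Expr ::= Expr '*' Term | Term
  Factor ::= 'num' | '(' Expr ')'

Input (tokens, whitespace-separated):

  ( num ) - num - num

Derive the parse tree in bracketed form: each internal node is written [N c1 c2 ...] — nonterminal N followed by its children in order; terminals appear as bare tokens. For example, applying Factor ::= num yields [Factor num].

[Expr [Term [Factor ( [Expr [Term [Factor num]]] )] - [Term [Factor num] - [Term [Factor num]]]]]

Expr
Term
Factor - Term
( Expr ) - Term
( Term ) - Term
( Factor ) - Term
( num ) - Term
( num ) - Factor - Term
( num ) - num - Term
( num ) - num - Factor
( num ) - num - num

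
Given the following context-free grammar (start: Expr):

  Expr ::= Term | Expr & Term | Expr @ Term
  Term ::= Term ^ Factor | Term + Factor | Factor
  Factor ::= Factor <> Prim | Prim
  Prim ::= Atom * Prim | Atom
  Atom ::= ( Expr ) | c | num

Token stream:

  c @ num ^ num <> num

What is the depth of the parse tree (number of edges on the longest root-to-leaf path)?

[Expr [Expr [Term [Factor [Prim [Atom c]]]]] @ [Term [Term [Factor [Prim [Atom num]]]] ^ [Factor [Factor [Prim [Atom num]]] <> [Prim [Atom num]]]]]

6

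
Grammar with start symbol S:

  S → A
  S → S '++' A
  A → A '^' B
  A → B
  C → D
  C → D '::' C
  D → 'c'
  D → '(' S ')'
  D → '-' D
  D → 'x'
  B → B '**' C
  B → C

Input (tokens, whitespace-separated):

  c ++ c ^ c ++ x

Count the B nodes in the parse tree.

[S [S [S [A [B [C [D c]]]]] ++ [A [A [B [C [D c]]]] ^ [B [C [D c]]]]] ++ [A [B [C [D x]]]]]

4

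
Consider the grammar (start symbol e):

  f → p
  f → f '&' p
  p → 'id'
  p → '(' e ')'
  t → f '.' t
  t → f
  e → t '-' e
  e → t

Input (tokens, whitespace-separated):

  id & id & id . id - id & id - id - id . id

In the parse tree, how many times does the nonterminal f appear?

9

[e [t [f [f [f [p id]] & [p id]] & [p id]] . [t [f [p id]]]] - [e [t [f [f [p id]] & [p id]]] - [e [t [f [p id]]] - [e [t [f [p id]] . [t [f [p id]]]]]]]]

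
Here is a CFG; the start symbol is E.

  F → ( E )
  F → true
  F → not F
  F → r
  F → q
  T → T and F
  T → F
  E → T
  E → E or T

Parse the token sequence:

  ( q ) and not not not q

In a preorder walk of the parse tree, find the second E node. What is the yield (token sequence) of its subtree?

q

[E [T [T [F ( [E [T [F q]]] )]] and [F not [F not [F not [F q]]]]]]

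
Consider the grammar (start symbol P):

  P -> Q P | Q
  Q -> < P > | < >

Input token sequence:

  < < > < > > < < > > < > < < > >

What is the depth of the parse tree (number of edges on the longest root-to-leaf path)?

[P [Q < [P [Q < >] [P [Q < >]]] >] [P [Q < [P [Q < >]] >] [P [Q < >] [P [Q < [P [Q < >]] >]]]]]

7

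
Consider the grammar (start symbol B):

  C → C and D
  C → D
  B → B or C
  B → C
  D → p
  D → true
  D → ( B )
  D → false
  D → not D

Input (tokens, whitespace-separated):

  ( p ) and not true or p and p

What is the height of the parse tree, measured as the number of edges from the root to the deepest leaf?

[B [B [C [C [D ( [B [C [D p]]] )]] and [D not [D true]]]] or [C [C [D p]] and [D p]]]

8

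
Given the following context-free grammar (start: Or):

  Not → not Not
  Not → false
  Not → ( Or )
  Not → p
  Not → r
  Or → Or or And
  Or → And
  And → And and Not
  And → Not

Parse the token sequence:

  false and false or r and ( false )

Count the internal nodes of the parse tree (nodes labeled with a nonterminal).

[Or [Or [And [And [Not false]] and [Not false]]] or [And [And [Not r]] and [Not ( [Or [And [Not false]]] )]]]

13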